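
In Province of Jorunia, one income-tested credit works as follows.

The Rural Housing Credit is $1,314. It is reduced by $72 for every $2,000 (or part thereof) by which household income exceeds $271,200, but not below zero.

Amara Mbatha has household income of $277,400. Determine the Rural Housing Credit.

$1,026

Rural Housing Credit: income exceeds $271,200 by $6,200, which is 4 full-or-partial $2,000 increments; reduction = 4 × $72 = $288, leaving $1,026.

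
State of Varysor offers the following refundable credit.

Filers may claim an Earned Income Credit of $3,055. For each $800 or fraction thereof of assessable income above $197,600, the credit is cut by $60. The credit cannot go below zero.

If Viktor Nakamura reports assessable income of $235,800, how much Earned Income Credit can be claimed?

$175

Earned Income Credit: income exceeds $197,600 by $38,200, which is 48 full-or-partial $800 increments; reduction = 48 × $60 = $2,880, leaving $175.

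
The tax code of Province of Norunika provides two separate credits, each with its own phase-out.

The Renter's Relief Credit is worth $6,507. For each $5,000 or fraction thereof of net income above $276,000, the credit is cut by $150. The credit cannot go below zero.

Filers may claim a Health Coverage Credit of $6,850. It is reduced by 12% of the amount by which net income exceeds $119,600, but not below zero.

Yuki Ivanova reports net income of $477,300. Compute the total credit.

Renter's Relief Credit: income exceeds $276,000 by $201,300, which is 41 full-or-partial $5,000 increments; reduction = 41 × $150 = $6,150, leaving $357.
Health Coverage Credit: 12% of the $357,700 excess over $119,600 is $42,924 ≥ base, so the credit is $0.
Total: $357 + $0 = $357.

$357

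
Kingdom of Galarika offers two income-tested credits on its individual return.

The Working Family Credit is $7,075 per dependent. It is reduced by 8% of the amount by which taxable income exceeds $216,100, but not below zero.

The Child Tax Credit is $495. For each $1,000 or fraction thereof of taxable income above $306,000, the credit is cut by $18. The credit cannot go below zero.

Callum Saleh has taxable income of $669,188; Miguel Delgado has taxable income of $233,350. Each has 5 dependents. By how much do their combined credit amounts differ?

$34,490

Callum ($669,188): Working Family Credit: base = 5 × $7,075 = $35,375. 8% of the $453,088 excess over $216,100 is $36,247.04 ≥ base, so the credit is $0. Child Tax Credit: income exceeds $306,000 by $363,188 → 364 increments × $18 = $6,552 ≥ base, so the credit is $0. total $0 + $0 = $0
Miguel ($233,350): Working Family Credit: base = 5 × $7,075 = $35,375. 8% of the $17,250 excess over $216,100 is $1,380; credit = $35,375 − $1,380 = $33,995. Child Tax Credit: $233,350 is at or below the $306,000 threshold, so the full $495 applies. total $33,995 + $495 = $34,490
Difference: |$0 − $34,490| = $34,490.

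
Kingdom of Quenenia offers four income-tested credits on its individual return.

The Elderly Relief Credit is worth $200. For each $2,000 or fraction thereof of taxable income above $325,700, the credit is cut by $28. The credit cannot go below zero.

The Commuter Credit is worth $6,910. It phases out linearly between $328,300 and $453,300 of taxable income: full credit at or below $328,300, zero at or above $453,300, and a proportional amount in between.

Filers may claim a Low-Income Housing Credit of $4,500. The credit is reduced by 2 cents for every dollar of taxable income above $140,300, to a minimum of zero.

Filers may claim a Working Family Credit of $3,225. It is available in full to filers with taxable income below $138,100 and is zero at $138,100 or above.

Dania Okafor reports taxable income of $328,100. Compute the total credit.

$7,798

Elderly Relief Credit: income exceeds $325,700 by $2,400, which is 2 full-or-partial $2,000 increments; reduction = 2 × $28 = $56, leaving $144.
Commuter Credit: $328,100 is at or below the $328,300 threshold, so the full $6,910 applies.
Low-Income Housing Credit: 2% of the $187,800 excess over $140,300 is $3,756; credit = $4,500 − $3,756 = $744.
Working Family Credit: $328,100 meets or exceeds the $138,100 cutoff, so the credit is $0.
Total: $144 + $6,910 + $744 + $0 = $7,798.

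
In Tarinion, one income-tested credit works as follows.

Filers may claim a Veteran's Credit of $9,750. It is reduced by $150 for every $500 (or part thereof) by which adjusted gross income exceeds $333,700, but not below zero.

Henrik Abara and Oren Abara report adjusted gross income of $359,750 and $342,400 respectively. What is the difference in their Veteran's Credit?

Henrik ($359,750): Veteran's Credit: income exceeds $333,700 by $26,050, which is 53 full-or-partial $500 increments; reduction = 53 × $150 = $7,950, leaving $1,800.
Oren ($342,400): Veteran's Credit: income exceeds $333,700 by $8,700, which is 18 full-or-partial $500 increments; reduction = 18 × $150 = $2,700, leaving $7,050.
Difference: |$1,800 − $7,050| = $5,250.

$5,250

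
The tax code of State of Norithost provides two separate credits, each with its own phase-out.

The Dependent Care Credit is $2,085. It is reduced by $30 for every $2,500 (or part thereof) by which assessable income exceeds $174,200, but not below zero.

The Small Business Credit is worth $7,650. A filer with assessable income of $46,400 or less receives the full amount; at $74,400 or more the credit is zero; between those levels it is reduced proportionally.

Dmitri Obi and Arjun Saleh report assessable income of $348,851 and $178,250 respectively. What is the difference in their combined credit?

Dmitri ($348,851): Dependent Care Credit: income exceeds $174,200 by $174,651 → 70 increments × $30 = $2,100 ≥ base, so the credit is $0. Small Business Credit: $348,851 is at or above $74,400, so the credit is $0. total $0 + $0 = $0
Arjun ($178,250): Dependent Care Credit: income exceeds $174,200 by $4,050, which is 2 full-or-partial $2,500 increments; reduction = 2 × $30 = $60, leaving $2,025. Small Business Credit: $178,250 is at or above $74,400, so the credit is $0. total $2,025 + $0 = $2,025
Difference: |$0 − $2,025| = $2,025.

$2,025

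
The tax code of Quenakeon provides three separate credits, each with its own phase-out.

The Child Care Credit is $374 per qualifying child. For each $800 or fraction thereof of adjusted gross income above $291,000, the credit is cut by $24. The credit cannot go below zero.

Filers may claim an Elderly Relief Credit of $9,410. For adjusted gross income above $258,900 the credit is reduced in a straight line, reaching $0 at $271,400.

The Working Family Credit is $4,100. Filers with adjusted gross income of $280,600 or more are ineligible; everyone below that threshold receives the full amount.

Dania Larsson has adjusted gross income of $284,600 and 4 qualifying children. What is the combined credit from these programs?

Child Care Credit: base = 4 × $374 = $1,496. $284,600 is at or below the $291,000 threshold, so the full $1,496 applies.
Elderly Relief Credit: $284,600 is at or above $271,400, so the credit is $0.
Working Family Credit: $284,600 meets or exceeds the $280,600 cutoff, so the credit is $0.
Total: $1,496 + $0 + $0 = $1,496.

$1,496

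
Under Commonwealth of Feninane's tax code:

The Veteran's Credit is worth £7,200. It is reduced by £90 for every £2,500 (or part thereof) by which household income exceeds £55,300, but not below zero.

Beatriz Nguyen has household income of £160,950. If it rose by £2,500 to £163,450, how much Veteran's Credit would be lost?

At £160,950 — income exceeds £55,300 by £105,650, which is 43 full-or-partial £2,500 increments; reduction = 43 × £90 = £3,870, leaving £3,330.
At £163,450 — income exceeds £55,300 by £108,150, which is 44 full-or-partial £2,500 increments; reduction = 44 × £90 = £3,960, leaving £3,240.
Lost: £3,330 − £3,240 = £90.

£90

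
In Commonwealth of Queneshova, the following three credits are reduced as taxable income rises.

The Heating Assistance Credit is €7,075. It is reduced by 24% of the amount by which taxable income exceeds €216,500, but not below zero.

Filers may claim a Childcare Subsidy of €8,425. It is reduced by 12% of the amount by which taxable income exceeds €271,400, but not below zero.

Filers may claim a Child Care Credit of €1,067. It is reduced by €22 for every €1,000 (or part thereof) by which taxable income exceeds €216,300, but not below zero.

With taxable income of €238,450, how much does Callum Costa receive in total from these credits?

Heating Assistance Credit: 24% of the €21,950 excess over €216,500 is €5,268; credit = €7,075 − €5,268 = €1,807.
Childcare Subsidy: €238,450 is at or below the €271,400 threshold, so the full €8,425 applies.
Child Care Credit: income exceeds €216,300 by €22,150, which is 23 full-or-partial €1,000 increments; reduction = 23 × €22 = €506, leaving €561.
Total: €1,807 + €8,425 + €561 = €10,793.

€10,793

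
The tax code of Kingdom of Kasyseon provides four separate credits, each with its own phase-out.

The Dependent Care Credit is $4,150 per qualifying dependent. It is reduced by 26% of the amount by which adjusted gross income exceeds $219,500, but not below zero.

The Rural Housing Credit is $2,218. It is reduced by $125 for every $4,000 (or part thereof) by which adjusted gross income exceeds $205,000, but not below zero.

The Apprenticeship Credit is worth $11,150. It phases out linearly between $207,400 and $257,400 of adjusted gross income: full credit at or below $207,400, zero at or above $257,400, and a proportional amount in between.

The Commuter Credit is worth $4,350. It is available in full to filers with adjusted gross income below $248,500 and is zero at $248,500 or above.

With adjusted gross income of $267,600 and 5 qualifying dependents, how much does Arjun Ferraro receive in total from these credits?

$8,462

Dependent Care Credit: base = 5 × $4,150 = $20,750. 26% of the $48,100 excess over $219,500 is $12,506; credit = $20,750 − $12,506 = $8,244.
Rural Housing Credit: income exceeds $205,000 by $62,600, which is 16 full-or-partial $4,000 increments; reduction = 16 × $125 = $2,000, leaving $218.
Apprenticeship Credit: $267,600 is at or above $257,400, so the credit is $0.
Commuter Credit: $267,600 meets or exceeds the $248,500 cutoff, so the credit is $0.
Total: $8,244 + $218 + $0 + $0 = $8,462.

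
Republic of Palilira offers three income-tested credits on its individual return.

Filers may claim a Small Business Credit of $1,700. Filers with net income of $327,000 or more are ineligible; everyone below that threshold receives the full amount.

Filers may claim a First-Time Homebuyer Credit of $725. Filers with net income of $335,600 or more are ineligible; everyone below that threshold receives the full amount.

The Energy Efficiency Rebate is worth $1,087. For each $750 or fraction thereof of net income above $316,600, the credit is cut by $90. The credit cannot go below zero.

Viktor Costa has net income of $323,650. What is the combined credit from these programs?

Small Business Credit: $323,650 is below the $327,000 cutoff, so the full $1,700 applies.
First-Time Homebuyer Credit: $323,650 is below the $335,600 cutoff, so the full $725 applies.
Energy Efficiency Rebate: income exceeds $316,600 by $7,050, which is 10 full-or-partial $750 increments; reduction = 10 × $90 = $900, leaving $187.
Total: $1,700 + $725 + $187 = $2,612.

$2,612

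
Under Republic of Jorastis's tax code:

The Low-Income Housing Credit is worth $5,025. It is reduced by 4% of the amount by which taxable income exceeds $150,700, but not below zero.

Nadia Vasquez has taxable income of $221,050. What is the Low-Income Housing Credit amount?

$2,211

Low-Income Housing Credit: 4% of the $70,350 excess over $150,700 is $2,814; credit = $5,025 − $2,814 = $2,211.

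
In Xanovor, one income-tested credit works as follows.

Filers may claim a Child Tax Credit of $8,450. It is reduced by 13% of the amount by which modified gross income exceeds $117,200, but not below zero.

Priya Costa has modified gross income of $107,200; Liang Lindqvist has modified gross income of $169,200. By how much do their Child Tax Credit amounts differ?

$6,760

Priya ($107,200): Child Tax Credit: $107,200 is at or below the $117,200 threshold, so the full $8,450 applies.
Liang ($169,200): Child Tax Credit: 13% of the $52,000 excess over $117,200 is $6,760; credit = $8,450 − $6,760 = $1,690.
Difference: |$8,450 − $1,690| = $6,760.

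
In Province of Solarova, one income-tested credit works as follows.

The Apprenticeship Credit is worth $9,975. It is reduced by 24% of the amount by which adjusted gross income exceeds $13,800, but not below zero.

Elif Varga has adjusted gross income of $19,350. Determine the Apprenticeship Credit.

Apprenticeship Credit: 24% of the $5,550 excess over $13,800 is $1,332; credit = $9,975 − $1,332 = $8,643.

$8,643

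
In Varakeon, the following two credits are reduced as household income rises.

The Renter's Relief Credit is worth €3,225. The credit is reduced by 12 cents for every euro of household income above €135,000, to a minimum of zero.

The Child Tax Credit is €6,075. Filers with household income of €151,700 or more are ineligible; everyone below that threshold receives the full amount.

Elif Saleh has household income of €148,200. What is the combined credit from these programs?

€7,716

Renter's Relief Credit: 12% of the €13,200 excess over €135,000 is €1,584; credit = €3,225 − €1,584 = €1,641.
Child Tax Credit: €148,200 is below the €151,700 cutoff, so the full €6,075 applies.
Total: €1,641 + €6,075 = €7,716.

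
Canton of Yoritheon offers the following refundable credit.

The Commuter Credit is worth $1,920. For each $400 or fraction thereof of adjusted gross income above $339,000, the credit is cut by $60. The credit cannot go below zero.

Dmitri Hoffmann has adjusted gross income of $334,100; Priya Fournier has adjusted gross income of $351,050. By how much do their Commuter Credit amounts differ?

$1,860

Dmitri ($334,100): Commuter Credit: $334,100 is at or below the $339,000 threshold, so the full $1,920 applies.
Priya ($351,050): Commuter Credit: income exceeds $339,000 by $12,050, which is 31 full-or-partial $400 increments; reduction = 31 × $60 = $1,860, leaving $60.
Difference: |$1,920 − $60| = $1,860.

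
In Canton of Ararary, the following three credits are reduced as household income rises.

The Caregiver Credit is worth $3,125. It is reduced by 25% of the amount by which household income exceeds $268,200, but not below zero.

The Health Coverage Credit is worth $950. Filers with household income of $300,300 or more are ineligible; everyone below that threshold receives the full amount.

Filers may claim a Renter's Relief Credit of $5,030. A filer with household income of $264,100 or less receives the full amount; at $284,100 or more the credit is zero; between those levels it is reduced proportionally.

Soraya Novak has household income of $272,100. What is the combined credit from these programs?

$6,118

Caregiver Credit: 25% of the $3,900 excess over $268,200 is $975; credit = $3,125 − $975 = $2,150.
Health Coverage Credit: $272,100 is below the $300,300 cutoff, so the full $950 applies.
Renter's Relief Credit: $272,100 is $8,000 into a $20,000 phase-out range, leaving 12,000/20,000 of the credit: $5,030 × 12,000/20,000 = $3,018.
Total: $2,150 + $950 + $3,018 = $6,118.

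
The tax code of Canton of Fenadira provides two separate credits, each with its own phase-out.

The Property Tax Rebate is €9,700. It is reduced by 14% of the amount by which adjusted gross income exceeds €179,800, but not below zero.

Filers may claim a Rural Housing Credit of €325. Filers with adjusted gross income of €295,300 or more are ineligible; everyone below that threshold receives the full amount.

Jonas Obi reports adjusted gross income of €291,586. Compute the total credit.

€325

Property Tax Rebate: 14% of the €111,786 excess over €179,800 is €15,650.04 ≥ base, so the credit is €0.
Rural Housing Credit: €291,586 is below the €295,300 cutoff, so the full €325 applies.
Total: €0 + €325 = €325.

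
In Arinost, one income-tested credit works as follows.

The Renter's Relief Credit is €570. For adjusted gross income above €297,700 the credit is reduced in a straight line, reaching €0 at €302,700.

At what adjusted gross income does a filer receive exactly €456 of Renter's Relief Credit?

€456 is 456/570 of the full €570, so 114/570 of the €5,000 range has been used: income = €297,700 + €5,000 × 114/570 = €298,700.

€298,700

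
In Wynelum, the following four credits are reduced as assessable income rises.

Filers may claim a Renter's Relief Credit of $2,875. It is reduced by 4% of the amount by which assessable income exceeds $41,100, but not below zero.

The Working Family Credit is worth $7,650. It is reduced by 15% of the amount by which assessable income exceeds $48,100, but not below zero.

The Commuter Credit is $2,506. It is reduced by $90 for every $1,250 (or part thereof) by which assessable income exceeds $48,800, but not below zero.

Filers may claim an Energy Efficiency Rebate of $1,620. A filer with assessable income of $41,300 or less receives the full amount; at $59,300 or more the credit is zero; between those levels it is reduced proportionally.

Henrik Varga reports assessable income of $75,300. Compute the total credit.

Renter's Relief Credit: 4% of the $34,200 excess over $41,100 is $1,368; credit = $2,875 − $1,368 = $1,507.
Working Family Credit: 15% of the $27,200 excess over $48,100 is $4,080; credit = $7,650 − $4,080 = $3,570.
Commuter Credit: income exceeds $48,800 by $26,500, which is 22 full-or-partial $1,250 increments; reduction = 22 × $90 = $1,980, leaving $526.
Energy Efficiency Rebate: $75,300 is at or above $59,300, so the credit is $0.
Total: $1,507 + $3,570 + $526 + $0 = $5,603.

$5,603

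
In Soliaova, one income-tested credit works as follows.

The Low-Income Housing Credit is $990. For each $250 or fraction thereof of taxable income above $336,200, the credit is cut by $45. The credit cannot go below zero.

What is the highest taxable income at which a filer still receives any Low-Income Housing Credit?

After 21 increments the reduction is 21 × $45 = $945, leaving $45; one more increment wipes it out. Increment 21 ends at excess 21 × $250 = $5,250, so the highest qualifying income is $336,200 + $5,250 = $341,450.

$341,450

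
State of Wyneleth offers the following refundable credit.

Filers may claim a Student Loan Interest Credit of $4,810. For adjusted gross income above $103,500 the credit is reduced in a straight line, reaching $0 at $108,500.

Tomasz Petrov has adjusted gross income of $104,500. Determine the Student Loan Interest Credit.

Student Loan Interest Credit: $104,500 is $1,000 into a $5,000 phase-out range, leaving 4,000/5,000 of the credit: $4,810 × 4,000/5,000 = $3,848.

$3,848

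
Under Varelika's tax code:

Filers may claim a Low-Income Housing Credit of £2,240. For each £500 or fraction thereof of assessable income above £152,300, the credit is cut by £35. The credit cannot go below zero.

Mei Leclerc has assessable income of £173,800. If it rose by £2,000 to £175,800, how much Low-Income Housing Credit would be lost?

At £173,800 — income exceeds £152,300 by £21,500, which is 43 full-or-partial £500 increments; reduction = 43 × £35 = £1,505, leaving £735.
At £175,800 — income exceeds £152,300 by £23,500, which is 47 full-or-partial £500 increments; reduction = 47 × £35 = £1,645, leaving £595.
Lost: £735 − £595 = £140.

£140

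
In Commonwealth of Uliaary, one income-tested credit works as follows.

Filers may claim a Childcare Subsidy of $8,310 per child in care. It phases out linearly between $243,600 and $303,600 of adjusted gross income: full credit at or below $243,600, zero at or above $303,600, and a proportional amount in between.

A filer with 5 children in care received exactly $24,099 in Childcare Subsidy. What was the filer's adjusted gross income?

$268,800

Full credit = 5 × $8,310 = $41,550.
$24,099 is 24,099/41,550 of the full $41,550, so 17,451/41,550 of the $60,000 range has been used: income = $243,600 + $60,000 × 17,451/41,550 = $268,800.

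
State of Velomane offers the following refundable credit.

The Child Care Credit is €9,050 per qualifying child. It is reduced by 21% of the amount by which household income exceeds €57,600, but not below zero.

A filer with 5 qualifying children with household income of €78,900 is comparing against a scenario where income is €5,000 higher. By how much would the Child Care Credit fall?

€1,050

At €78,900 — base = 5 × €9,050 = €45,250. 21% of the €21,300 excess over €57,600 is €4,473; credit = €45,250 − €4,473 = €40,777.
At €83,900 — base = 5 × €9,050 = €45,250. 21% of the €26,300 excess over €57,600 is €5,523; credit = €45,250 − €5,523 = €39,727.
Lost: €40,777 − €39,727 = €1,050.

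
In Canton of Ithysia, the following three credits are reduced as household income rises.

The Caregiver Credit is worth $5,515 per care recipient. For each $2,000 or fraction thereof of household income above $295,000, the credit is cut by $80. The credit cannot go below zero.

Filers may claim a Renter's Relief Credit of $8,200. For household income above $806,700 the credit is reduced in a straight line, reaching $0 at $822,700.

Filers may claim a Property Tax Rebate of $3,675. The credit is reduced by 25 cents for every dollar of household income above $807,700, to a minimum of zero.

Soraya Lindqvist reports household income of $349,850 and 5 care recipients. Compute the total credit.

$37,210

Caregiver Credit: base = 5 × $5,515 = $27,575. income exceeds $295,000 by $54,850, which is 28 full-or-partial $2,000 increments; reduction = 28 × $80 = $2,240, leaving $25,335.
Renter's Relief Credit: $349,850 is at or below the $806,700 threshold, so the full $8,200 applies.
Property Tax Rebate: $349,850 is at or below the $807,700 threshold, so the full $3,675 applies.
Total: $25,335 + $8,200 + $3,675 = $37,210.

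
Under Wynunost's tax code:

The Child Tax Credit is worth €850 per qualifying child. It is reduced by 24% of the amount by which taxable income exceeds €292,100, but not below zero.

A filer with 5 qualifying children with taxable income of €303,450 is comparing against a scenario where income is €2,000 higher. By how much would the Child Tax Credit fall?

At €303,450 — base = 5 × €850 = €4,250. 24% of the €11,350 excess over €292,100 is €2,724; credit = €4,250 − €2,724 = €1,526.
At €305,450 — base = 5 × €850 = €4,250. 24% of the €13,350 excess over €292,100 is €3,204; credit = €4,250 − €3,204 = €1,046.
Lost: €1,526 − €1,046 = €480.

€480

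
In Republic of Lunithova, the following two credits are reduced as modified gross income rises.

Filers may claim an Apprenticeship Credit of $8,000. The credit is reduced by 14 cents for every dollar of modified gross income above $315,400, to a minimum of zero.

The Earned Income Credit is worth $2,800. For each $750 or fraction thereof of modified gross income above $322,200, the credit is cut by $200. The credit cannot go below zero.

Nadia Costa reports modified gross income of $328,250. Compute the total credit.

$7,201

Apprenticeship Credit: 14% of the $12,850 excess over $315,400 is $1,799; credit = $8,000 − $1,799 = $6,201.
Earned Income Credit: income exceeds $322,200 by $6,050, which is 9 full-or-partial $750 increments; reduction = 9 × $200 = $1,800, leaving $1,000.
Total: $6,201 + $1,000 = $7,201.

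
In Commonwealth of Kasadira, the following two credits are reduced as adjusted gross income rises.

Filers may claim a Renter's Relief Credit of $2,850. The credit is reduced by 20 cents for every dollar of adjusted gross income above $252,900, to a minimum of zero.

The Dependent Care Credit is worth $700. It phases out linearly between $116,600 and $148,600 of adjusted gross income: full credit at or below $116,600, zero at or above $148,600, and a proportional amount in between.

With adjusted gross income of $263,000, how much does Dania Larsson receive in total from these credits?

$830

Renter's Relief Credit: 20% of the $10,100 excess over $252,900 is $2,020; credit = $2,850 − $2,020 = $830.
Dependent Care Credit: $263,000 is at or above $148,600, so the credit is $0.
Total: $830 + $0 = $830.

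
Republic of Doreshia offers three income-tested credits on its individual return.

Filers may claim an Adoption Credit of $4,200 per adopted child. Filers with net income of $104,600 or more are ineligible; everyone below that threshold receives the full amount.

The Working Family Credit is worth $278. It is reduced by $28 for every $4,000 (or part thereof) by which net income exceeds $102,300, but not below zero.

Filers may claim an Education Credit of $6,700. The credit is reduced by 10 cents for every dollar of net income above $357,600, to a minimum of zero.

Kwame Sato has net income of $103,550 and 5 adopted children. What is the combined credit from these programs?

$27,950

Adoption Credit: base = 5 × $4,200 = $21,000. $103,550 is below the $104,600 cutoff, so the full $21,000 applies.
Working Family Credit: income exceeds $102,300 by $1,250, which is 1 full-or-partial $4,000 increment; reduction = 1 × $28 = $28, leaving $250.
Education Credit: $103,550 is at or below the $357,600 threshold, so the full $6,700 applies.
Total: $21,000 + $250 + $6,700 = $27,950.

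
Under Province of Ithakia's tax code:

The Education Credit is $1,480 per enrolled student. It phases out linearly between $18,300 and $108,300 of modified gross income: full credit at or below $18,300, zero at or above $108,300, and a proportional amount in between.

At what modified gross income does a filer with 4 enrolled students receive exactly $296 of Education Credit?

Full credit = 4 × $1,480 = $5,920.
$296 is 296/5,920 of the full $5,920, so 5,624/5,920 of the $90,000 range has been used: income = $18,300 + $90,000 × 5,624/5,920 = $103,800.

$103,800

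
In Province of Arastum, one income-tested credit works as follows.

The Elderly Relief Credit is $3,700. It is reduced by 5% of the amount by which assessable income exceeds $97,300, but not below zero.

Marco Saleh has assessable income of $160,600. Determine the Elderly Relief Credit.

$535

Elderly Relief Credit: 5% of the $63,300 excess over $97,300 is $3,165; credit = $3,700 − $3,165 = $535.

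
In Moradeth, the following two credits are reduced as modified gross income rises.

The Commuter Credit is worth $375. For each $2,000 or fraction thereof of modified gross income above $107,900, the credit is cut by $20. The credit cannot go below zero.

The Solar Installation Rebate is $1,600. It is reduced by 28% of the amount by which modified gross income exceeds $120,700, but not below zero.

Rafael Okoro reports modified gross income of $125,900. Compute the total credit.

Commuter Credit: income exceeds $107,900 by $18,000, which is 9 full-or-partial $2,000 increments; reduction = 9 × $20 = $180, leaving $195.
Solar Installation Rebate: 28% of the $5,200 excess over $120,700 is $1,456; credit = $1,600 − $1,456 = $144.
Total: $195 + $144 = $339.

$339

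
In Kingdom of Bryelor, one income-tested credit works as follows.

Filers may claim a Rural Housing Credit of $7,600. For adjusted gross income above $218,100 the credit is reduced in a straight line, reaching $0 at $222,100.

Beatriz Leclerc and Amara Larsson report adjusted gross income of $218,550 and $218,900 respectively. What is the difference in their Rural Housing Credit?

Beatriz ($218,550): Rural Housing Credit: $218,550 is $450 into a $4,000 phase-out range, leaving 3,550/4,000 of the credit: $7,600 × 3,550/4,000 = $6,745.
Amara ($218,900): Rural Housing Credit: $218,900 is $800 into a $4,000 phase-out range, leaving 3,200/4,000 of the credit: $7,600 × 3,200/4,000 = $6,080.
Difference: |$6,745 − $6,080| = $665.

$665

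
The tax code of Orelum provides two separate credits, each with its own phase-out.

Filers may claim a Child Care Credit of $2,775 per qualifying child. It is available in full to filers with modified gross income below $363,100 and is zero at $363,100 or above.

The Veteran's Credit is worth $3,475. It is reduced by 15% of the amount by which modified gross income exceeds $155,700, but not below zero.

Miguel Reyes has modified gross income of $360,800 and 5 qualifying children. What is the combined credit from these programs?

Child Care Credit: base = 5 × $2,775 = $13,875. $360,800 is below the $363,100 cutoff, so the full $13,875 applies.
Veteran's Credit: 15% of the $205,100 excess over $155,700 is $30,765 ≥ base, so the credit is $0.
Total: $13,875 + $0 = $13,875.

$13,875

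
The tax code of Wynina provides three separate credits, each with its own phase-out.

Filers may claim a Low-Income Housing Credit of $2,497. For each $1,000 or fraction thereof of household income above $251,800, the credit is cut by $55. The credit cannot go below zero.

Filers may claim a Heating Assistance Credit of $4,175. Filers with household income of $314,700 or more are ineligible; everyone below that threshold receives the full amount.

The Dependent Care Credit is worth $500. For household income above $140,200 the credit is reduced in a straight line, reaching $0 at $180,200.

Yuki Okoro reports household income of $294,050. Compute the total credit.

$4,307

Low-Income Housing Credit: income exceeds $251,800 by $42,250, which is 43 full-or-partial $1,000 increments; reduction = 43 × $55 = $2,365, leaving $132.
Heating Assistance Credit: $294,050 is below the $314,700 cutoff, so the full $4,175 applies.
Dependent Care Credit: $294,050 is at or above $180,200, so the credit is $0.
Total: $132 + $4,175 + $0 = $4,307.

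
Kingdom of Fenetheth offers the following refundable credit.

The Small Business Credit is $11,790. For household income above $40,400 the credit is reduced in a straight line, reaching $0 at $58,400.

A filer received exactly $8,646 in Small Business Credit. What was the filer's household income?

$45,200

$8,646 is 8,646/11,790 of the full $11,790, so 3,144/11,790 of the $18,000 range has been used: income = $40,400 + $18,000 × 3,144/11,790 = $45,200.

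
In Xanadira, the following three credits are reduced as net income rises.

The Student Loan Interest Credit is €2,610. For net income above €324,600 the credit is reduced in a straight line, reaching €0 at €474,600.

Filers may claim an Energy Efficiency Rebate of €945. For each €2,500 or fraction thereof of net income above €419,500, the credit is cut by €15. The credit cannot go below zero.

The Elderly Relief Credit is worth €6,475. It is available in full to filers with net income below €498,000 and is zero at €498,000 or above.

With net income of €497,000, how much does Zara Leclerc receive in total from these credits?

€6,955

Student Loan Interest Credit: €497,000 is at or above €474,600, so the credit is €0.
Energy Efficiency Rebate: income exceeds €419,500 by €77,500, which is 31 full-or-partial €2,500 increments; reduction = 31 × €15 = €465, leaving €480.
Elderly Relief Credit: €497,000 is below the €498,000 cutoff, so the full €6,475 applies.
Total: €0 + €480 + €6,475 = €6,955.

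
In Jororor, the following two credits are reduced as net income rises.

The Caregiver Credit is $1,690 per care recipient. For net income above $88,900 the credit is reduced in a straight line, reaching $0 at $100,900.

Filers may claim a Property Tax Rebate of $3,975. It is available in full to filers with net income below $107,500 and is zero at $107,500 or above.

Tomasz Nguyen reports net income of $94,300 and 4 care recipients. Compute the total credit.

$7,693

Caregiver Credit: base = 4 × $1,690 = $6,760. $94,300 is $5,400 into a $12,000 phase-out range, leaving 6,600/12,000 of the credit: $6,760 × 6,600/12,000 = $3,718.
Property Tax Rebate: $94,300 is below the $107,500 cutoff, so the full $3,975 applies.
Total: $3,718 + $3,975 = $7,693.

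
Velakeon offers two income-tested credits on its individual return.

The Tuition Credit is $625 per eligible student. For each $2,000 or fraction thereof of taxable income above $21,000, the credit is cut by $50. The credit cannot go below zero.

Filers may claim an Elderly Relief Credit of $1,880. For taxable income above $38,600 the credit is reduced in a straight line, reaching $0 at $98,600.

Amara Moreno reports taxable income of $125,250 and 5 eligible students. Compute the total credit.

$475

Tuition Credit: base = 5 × $625 = $3,125. income exceeds $21,000 by $104,250, which is 53 full-or-partial $2,000 increments; reduction = 53 × $50 = $2,650, leaving $475.
Elderly Relief Credit: $125,250 is at or above $98,600, so the credit is $0.
Total: $475 + $0 = $475.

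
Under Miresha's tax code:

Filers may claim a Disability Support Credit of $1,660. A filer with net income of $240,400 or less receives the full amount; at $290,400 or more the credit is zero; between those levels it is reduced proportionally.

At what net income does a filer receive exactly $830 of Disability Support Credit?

$265,400

$830 is 830/1,660 of the full $1,660, so 830/1,660 of the $50,000 range has been used: income = $240,400 + $50,000 × 830/1,660 = $265,400.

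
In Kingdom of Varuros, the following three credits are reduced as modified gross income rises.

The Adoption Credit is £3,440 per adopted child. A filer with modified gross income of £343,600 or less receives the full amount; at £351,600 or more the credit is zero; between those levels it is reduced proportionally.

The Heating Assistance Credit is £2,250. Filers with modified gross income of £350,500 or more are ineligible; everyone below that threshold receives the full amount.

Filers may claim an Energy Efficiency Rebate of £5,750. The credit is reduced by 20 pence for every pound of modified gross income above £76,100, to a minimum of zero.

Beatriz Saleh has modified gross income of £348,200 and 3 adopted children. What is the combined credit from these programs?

Adoption Credit: base = 3 × £3,440 = £10,320. £348,200 is £4,600 into a £8,000 phase-out range, leaving 3,400/8,000 of the credit: £10,320 × 3,400/8,000 = £4,386.
Heating Assistance Credit: £348,200 is below the £350,500 cutoff, so the full £2,250 applies.
Energy Efficiency Rebate: 20% of the £272,100 excess over £76,100 is £54,420 ≥ base, so the credit is £0.
Total: £4,386 + £2,250 + £0 = £6,636.

£6,636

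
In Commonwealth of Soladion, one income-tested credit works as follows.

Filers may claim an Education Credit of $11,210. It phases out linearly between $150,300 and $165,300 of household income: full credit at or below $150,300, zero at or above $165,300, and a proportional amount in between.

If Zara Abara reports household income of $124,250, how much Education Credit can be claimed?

Education Credit: $124,250 is at or below the $150,300 threshold, so the full $11,210 applies.

$11,210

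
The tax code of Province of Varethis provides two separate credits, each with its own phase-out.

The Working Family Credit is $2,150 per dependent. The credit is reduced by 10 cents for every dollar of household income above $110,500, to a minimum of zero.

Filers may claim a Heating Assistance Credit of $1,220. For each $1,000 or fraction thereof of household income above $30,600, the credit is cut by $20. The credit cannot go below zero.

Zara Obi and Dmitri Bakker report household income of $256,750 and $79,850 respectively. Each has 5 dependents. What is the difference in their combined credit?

$10,970

Zara ($256,750): Working Family Credit: base = 5 × $2,150 = $10,750. 10% of the $146,250 excess over $110,500 is $14,625 ≥ base, so the credit is $0. Heating Assistance Credit: income exceeds $30,600 by $226,150 → 227 increments × $20 = $4,540 ≥ base, so the credit is $0. total $0 + $0 = $0
Dmitri ($79,850): Working Family Credit: base = 5 × $2,150 = $10,750. $79,850 is at or below the $110,500 threshold, so the full $10,750 applies. Heating Assistance Credit: income exceeds $30,600 by $49,250, which is 50 full-or-partial $1,000 increments; reduction = 50 × $20 = $1,000, leaving $220. total $10,750 + $220 = $10,970
Difference: |$0 − $10,970| = $10,970.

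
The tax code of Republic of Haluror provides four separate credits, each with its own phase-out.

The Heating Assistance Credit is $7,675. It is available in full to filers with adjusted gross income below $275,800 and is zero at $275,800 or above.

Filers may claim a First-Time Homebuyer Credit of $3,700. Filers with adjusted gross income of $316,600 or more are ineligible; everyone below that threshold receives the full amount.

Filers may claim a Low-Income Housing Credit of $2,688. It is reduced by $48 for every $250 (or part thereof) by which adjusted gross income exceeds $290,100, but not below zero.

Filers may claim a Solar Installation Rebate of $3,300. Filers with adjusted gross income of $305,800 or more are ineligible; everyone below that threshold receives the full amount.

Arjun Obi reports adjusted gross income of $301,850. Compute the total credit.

Heating Assistance Credit: $301,850 meets or exceeds the $275,800 cutoff, so the credit is $0.
First-Time Homebuyer Credit: $301,850 is below the $316,600 cutoff, so the full $3,700 applies.
Low-Income Housing Credit: income exceeds $290,100 by $11,750, which is 47 full-or-partial $250 increments; reduction = 47 × $48 = $2,256, leaving $432.
Solar Installation Rebate: $301,850 is below the $305,800 cutoff, so the full $3,300 applies.
Total: $0 + $3,700 + $432 + $3,300 = $7,432.

$7,432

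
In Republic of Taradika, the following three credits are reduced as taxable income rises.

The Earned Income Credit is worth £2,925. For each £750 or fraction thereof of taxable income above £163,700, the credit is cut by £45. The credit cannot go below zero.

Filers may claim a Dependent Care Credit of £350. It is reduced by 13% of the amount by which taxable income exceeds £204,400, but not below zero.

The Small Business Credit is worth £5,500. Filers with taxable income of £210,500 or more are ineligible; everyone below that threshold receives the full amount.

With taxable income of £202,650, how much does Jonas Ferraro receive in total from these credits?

£6,435

Earned Income Credit: income exceeds £163,700 by £38,950, which is 52 full-or-partial £750 increments; reduction = 52 × £45 = £2,340, leaving £585.
Dependent Care Credit: £202,650 is at or below the £204,400 threshold, so the full £350 applies.
Small Business Credit: £202,650 is below the £210,500 cutoff, so the full £5,500 applies.
Total: £585 + £350 + £5,500 = £6,435.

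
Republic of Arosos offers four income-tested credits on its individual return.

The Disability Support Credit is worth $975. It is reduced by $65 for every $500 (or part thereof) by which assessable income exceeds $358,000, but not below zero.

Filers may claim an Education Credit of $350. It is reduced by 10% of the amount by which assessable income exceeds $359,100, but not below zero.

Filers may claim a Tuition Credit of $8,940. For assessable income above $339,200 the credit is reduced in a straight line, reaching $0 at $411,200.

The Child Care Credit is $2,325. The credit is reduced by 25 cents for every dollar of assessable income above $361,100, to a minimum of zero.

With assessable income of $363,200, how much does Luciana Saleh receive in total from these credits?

Disability Support Credit: income exceeds $358,000 by $5,200, which is 11 full-or-partial $500 increments; reduction = 11 × $65 = $715, leaving $260.
Education Credit: 10% of the $4,100 excess over $359,100 is $410 ≥ base, so the credit is $0.
Tuition Credit: $363,200 is $24,000 into a $72,000 phase-out range, leaving 48,000/72,000 of the credit: $8,940 × 48,000/72,000 = $5,960.
Child Care Credit: 25% of the $2,100 excess over $361,100 is $525; credit = $2,325 − $525 = $1,800.
Total: $260 + $0 + $5,960 + $1,800 = $8,020.

$8,020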